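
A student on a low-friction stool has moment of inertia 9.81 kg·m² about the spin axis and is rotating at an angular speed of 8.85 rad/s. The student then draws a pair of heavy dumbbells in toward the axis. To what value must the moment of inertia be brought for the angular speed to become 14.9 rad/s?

I₂ ≈ 5.83 kg·m²

Angular momentum about the spin axis is conserved since the torque about it is zero.
I₂ = I₁ω₁ / ω₂ = (9.81)(8.85) / (14.9) = 5.827 kg·m².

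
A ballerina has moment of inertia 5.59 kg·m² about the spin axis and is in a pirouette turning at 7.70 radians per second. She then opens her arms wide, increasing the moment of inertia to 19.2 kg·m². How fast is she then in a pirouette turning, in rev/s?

ω₂ ≈ 0.357 rev/s

Angular momentum about the spin axis is conserved since the torque about it is zero.
ω₂ = I₁ω₁ / I₂ = (5.590)(7.70 rad/s) / (19.20) = 2.242 rad/s = 0.3568 rev/s.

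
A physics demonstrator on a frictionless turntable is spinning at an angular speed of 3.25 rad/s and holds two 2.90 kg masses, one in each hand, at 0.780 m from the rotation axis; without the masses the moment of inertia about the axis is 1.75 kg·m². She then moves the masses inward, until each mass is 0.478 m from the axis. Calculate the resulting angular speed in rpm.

ω₂ ≈ 53.3 rpm

Angular momentum about the spin axis is conserved since the torque about it is zero.
I₁ = 1.75 + 2(2.90)(0.780)² = 5.279 kg·m²; I₂ = 1.75 + 2(2.90)(0.478)² = 3.075 kg·m².
ω₂ = I₁ω₁ / I₂ = (5.279)(3.25 rad/s) / (3.075) = 5.579 rad/s = 53.27 rpm.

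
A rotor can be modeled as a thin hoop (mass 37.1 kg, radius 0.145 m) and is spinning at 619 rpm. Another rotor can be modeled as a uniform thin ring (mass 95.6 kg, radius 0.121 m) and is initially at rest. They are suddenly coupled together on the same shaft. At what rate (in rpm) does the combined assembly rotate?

|ω_f| ≈ 222 rpm

No external torque acts about the common axis, so total angular momentum is conserved.
Moments of inertia: I_A = (37.1)(0.145)² = 0.7800 kg·m²; I_B = (95.6)(0.121)² = 1.400 kg·m².
Taking A's sense as positive: L = (0.7800)(619) = 482.8 kg·m²·rpm.
Combined I = 0.7800 + 1.400 = 2.180 kg·m².
ω_f = L / I = 482.8 / 2.180 = 221.5 rpm.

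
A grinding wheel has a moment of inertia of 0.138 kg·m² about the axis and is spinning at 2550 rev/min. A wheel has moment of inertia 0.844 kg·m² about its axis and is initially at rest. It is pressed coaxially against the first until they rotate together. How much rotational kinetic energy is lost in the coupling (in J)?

ΔKE lost ≈ 4230 J

No external torque acts about the common axis, so total angular momentum is conserved.
Taking A's sense as positive: L = (0.1380)(2550) = 351.9 kg·m²·rpm.
Combined I = 0.1380 + 0.8440 = 0.9820 kg·m².
ω_f = L / I = 351.9 / 0.9820 = 358.4 rpm.
KE_i = ½ΣIω² = 4920 J; KE_f = ½(0.9820)(37.53)² = 691.4 J.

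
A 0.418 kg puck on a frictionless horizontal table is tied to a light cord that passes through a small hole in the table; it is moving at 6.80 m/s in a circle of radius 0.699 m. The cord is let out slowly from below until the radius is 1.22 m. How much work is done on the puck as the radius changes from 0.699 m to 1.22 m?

W ≈ -6.49 J

The only horizontal force on the mass is along the cord (radial), so it exerts no torque about the hole and angular momentum m v r is conserved.
v₂ = v₁ r₁ / r₂ = (6.80)(0.699) / (1.22) = 3.896 m/s.
W = ΔKE = ½m(v₂² − v₁²) = -6.492 J.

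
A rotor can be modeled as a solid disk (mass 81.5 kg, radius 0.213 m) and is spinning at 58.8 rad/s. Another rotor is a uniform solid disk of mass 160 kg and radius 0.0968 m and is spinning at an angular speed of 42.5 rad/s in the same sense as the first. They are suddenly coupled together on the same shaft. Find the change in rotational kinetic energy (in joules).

The coupling torques are internal; angular momentum about the shared axis is conserved.
Moments of inertia: I_A = ½(81.5)(0.213)² = 1.849 kg·m²; I_B = ½(160)(0.0968)² = 0.7496 kg·m².
Taking A's sense as positive: L = (1.849)(58.8) + (0.7496)(42.5) = 140.6 kg·m²·rad/s.
Combined I = 1.849 + 0.7496 = 2.598 kg·m².
ω_f = L / I = 140.6 / 2.598 = 54.10 rad/s.
KE_i = ½ΣIω² = 3873 J; KE_f = ½(2.598)(54.10)² = 3802 J.

ΔKE ≈ -70.9 J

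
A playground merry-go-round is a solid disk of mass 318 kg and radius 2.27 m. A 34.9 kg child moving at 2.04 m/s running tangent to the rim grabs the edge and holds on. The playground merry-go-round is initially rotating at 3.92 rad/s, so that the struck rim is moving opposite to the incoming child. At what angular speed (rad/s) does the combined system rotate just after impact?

The axle reaction passes through the axle and exerts no torque about it; angular momentum about the axle is conserved through the impact.
I_p = ½(318)(2.27)² = 819.3 kg·m². Taking the sense of the child's angular momentum as positive, L_{child} = m v R = (34.9)(2.04)(2.27) = 161.6 kg·m²/s.
L_i = −I_p ω_p + m v R = −(819.3)(3.92) + 161.6 = -3050 kg·m²/s.
After sticking, I_f = I_p + m R² = 819.3 + (34.9)(2.27)² = 999.1 kg·m².
ω_f = L_i / I_f = -3050 / 999.1 = -3.053 rad/s.

|ω_f| ≈ 3.05 rad/s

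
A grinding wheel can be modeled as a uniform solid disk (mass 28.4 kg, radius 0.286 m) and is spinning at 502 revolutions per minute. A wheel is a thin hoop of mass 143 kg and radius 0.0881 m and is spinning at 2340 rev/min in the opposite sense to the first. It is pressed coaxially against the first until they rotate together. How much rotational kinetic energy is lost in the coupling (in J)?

The coupling torques are internal; angular momentum about the shared axis is conserved.
Moments of inertia: I_A = ½(28.4)(0.286)² = 1.162 kg·m²; I_B = (143)(0.0881)² = 1.110 kg·m².
Taking A's sense as positive: L = (1.162)(502) − (1.110)(2340) = -2014 kg·m²·rpm.
Combined I = 1.162 + 1.110 = 2.271 kg·m².
ω_f = L / I = -2014 / 2.271 = -886.7 rpm.
KE_i = ½ΣIω² = 34930 J; KE_f = ½(2.271)(92.86)² = 9793 J.

ΔKE lost ≈ 25100 J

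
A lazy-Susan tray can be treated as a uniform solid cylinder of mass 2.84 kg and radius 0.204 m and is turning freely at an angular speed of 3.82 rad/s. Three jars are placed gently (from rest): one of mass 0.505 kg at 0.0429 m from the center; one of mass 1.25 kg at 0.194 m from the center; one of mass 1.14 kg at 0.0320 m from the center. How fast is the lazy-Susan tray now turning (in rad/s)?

ω_f ≈ 2.09 rad/s

No external torque acts about the center; L_before = L_after.
I_p = ½(2.84)(0.204)² = 0.05909 kg·m².
Added inertia Σmr² = (0.505)(0.0429)² + (1.25)(0.194)² + (1.14)(0.0320)² = 0.04914 kg·m²; I_f = 0.05909 + 0.04914 = 0.1082 kg·m².
ω_f = I_p ω_i / I_f = (0.05909)(3.82) / 0.1082 = 2.086 rad/s.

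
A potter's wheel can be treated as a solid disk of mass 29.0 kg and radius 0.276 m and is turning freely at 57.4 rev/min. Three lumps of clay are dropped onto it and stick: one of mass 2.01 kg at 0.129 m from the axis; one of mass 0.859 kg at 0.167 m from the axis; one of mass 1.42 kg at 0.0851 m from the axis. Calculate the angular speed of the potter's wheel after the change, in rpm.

No external torque acts about the axis; L_before = L_after.
I_p = ½(29.0)(0.276)² = 1.105 kg·m².
Added inertia Σmr² = (2.01)(0.129)² + (0.859)(0.167)² + (1.42)(0.0851)² = 0.06769 kg·m²; I_f = 1.105 + 0.06769 = 1.172 kg·m².
ω_f = I_p ω_i / I_f = (1.105)(57.4) / 1.172 = 54.09 rpm.

ω_f ≈ 54.1 rpm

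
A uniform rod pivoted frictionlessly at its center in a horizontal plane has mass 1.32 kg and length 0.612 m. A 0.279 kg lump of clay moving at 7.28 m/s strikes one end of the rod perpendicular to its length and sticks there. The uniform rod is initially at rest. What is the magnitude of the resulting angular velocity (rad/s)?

|ω_f| ≈ 9.23 rad/s

The axle reaction passes through the pivot and exerts no torque about it; angular momentum about the pivot is conserved through the impact.
I_p = (1/12)(1.32)(0.612)² = 0.04120 kg·m². Taking the sense of the lump of clay's angular momentum as positive, L_{lump} = m v R = (0.279)(7.28)(0.612/2) = 0.6215 kg·m²/s.
L_i = 0 + 0.6215 = 0.6215 kg·m²/s.
After sticking, I_f = I_p + m R² = 0.04120 + (0.279)(0.612/2)² = 0.06732 kg·m².
ω_f = L_i / I_f = 0.6215 / 0.06732 = 9.232 rad/s.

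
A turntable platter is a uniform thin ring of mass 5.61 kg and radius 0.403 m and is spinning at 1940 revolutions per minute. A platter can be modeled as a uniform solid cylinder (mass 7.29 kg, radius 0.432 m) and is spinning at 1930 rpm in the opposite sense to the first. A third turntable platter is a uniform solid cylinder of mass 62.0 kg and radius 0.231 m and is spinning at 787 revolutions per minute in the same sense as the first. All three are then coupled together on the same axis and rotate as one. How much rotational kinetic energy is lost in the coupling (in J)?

ΔKE lost ≈ 33100 J

The coupling torques are internal; angular momentum about the shared axis is conserved.
Moments of inertia: I_A = (5.61)(0.403)² = 0.9111 kg·m²; I_B = ½(7.29)(0.432)² = 0.6802 kg·m²; I_C = ½(62.0)(0.231)² = 1.654 kg·m².
Taking A's sense as positive: L = (0.9111)(1940) − (0.6802)(1930) + (1.654)(787) = 1757 kg·m²·rpm.
Combined I = 0.9111 + 0.6802 + 1.654 = 3.246 kg·m².
ω_f = L / I = 1757 / 3.246 = 541.2 rpm.
KE_i = ½ΣIω² = 38310 J; KE_f = ½(3.246)(56.68)² = 5213 J.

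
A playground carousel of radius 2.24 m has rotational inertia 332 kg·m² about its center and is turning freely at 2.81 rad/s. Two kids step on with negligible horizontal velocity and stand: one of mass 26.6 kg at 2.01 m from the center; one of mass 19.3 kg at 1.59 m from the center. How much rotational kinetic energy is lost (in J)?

energy lost ≈ 419 J

The added mass arrives with no angular momentum about the center, and any external torque about the center is negligible, so the system's angular momentum is conserved.
Added inertia Σmr² = (26.6)(2.01)² + (19.3)(1.59)² = 156.3 kg·m²; I_f = 332.0 + 156.3 = 488.3 kg·m².
ω_f = I_p ω_i / I_f = (332.0)(2.81) / 488.3 = 1.911 rad/s.
KE_i = ½(332.0)(2.810 rad/s)² = 1311 J; KE_f = ½(488.3)(1.911)² = 891.3 J.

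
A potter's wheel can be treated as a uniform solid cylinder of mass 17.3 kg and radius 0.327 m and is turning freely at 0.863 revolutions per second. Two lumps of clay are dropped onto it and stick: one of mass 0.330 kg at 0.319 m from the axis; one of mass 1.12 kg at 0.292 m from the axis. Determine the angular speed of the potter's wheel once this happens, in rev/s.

The added mass arrives with no angular momentum about the axis, and any external torque about the axis is negligible, so the system's angular momentum is conserved.
I_p = ½(17.3)(0.327)² = 0.9249 kg·m².
Added inertia Σmr² = (0.330)(0.319)² + (1.12)(0.292)² = 0.1291 kg·m²; I_f = 0.9249 + 0.1291 = 1.054 kg·m².
ω_f = I_p ω_i / I_f = (0.9249)(0.863) / 1.054 = 0.7573 rev/s.

ω_f ≈ 0.757 rev/s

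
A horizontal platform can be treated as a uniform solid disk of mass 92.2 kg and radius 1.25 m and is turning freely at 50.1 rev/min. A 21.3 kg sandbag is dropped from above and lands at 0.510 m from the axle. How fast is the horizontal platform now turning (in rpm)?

No external torque acts about the axle; L_before = L_after.
I_p = ½(92.2)(1.25)² = 72.03 kg·m².
Added inertia Σmr² = (21.3)(0.510)² = 5.540 kg·m²; I_f = 72.03 + 5.540 = 77.57 kg·m².
ω_f = I_p ω_i / I_f = (72.03)(50.1) / 77.57 = 46.52 rpm.

ω_f ≈ 46.5 rpm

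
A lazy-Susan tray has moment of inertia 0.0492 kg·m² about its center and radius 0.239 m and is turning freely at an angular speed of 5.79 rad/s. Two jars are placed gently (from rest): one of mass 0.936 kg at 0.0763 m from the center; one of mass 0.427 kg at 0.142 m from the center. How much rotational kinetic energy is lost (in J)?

The added mass arrives with no angular momentum about the center, and any external torque about the center is negligible, so the system's angular momentum is conserved.
Added inertia Σmr² = (0.936)(0.0763)² + (0.427)(0.142)² = 0.01406 kg·m²; I_f = 0.04920 + 0.01406 = 0.06326 kg·m².
ω_f = I_p ω_i / I_f = (0.04920)(5.79) / 0.06326 = 4.503 rad/s.
KE_i = ½(0.04920)(5.790 rad/s)² = 0.8247 J; KE_f = ½(0.06326)(4.503)² = 0.6414 J.

energy lost ≈ 0.183 J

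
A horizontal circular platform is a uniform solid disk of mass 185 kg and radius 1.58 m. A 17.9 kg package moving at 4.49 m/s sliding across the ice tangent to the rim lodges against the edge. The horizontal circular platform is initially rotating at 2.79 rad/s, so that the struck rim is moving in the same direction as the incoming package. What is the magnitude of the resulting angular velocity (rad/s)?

About the central axle the impulsive forces during the collision are internal, so angular momentum about that axis is conserved.
I_p = ½(185)(1.58)² = 230.9 kg·m². Taking the sense of the package's angular momentum as positive, L_{package} = m v R = (17.9)(4.49)(1.58) = 127.0 kg·m²/s.
L_i = +I_p ω_p + m v R = +(230.9)(2.79) + 127.0 = 771.2 kg·m²/s.
After sticking, I_f = I_p + m R² = 230.9 + (17.9)(1.58)² = 275.6 kg·m².
ω_f = L_i / I_f = 771.2 / 275.6 = 2.798 rad/s.

|ω_f| ≈ 2.80 rad/s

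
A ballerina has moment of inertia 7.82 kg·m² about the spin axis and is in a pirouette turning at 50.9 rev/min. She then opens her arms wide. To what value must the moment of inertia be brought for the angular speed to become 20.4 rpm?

I₂ ≈ 19.5 kg·m²

With no external torque about the axis, L is conserved: I₁ω₁ = I₂ω₂.
I₂ = I₁ω₁ / ω₂ = (7.82)(50.9) / (20.4) = 19.51 kg·m².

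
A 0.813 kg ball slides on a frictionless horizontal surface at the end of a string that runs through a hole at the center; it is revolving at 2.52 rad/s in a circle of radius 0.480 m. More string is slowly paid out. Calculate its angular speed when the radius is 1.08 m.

The constraining force is radial, so m r² ω about the center is conserved.
ω₂ = ω₁ (r₁/r₂)² = (2.52)(0.480/1.08)² = 0.4978 rad/s.

ω₂ ≈ 0.498 rad/s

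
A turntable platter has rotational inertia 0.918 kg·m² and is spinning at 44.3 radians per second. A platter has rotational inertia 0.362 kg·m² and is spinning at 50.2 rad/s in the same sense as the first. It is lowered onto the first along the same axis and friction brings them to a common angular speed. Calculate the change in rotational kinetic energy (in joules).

The coupling torques are internal; angular momentum about the shared axis is conserved.
Taking A's sense as positive: L = (0.9180)(44.3) + (0.3620)(50.2) = 58.84 kg·m²·rad/s.
Combined I = 0.9180 + 0.3620 = 1.280 kg·m².
ω_f = L / I = 58.84 / 1.280 = 45.97 rad/s.
KE_i = ½ΣIω² = 1357 J; KE_f = ½(1.280)(45.97)² = 1352 J.

ΔKE ≈ -4.52 J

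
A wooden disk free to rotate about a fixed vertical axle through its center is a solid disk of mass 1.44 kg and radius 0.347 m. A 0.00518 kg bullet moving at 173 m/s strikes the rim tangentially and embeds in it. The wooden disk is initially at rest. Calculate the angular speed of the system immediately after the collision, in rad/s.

About the axle the impulsive forces during the collision are internal, so angular momentum about that axis is conserved.
I_p = ½(1.44)(0.347)² = 0.08669 kg·m². Taking the sense of the bullet's angular momentum as positive, L_{bullet} = m v R = (0.00518)(173)(0.347) = 0.3110 kg·m²/s.
L_i = 0 + 0.3110 = 0.3110 kg·m²/s.
After sticking, I_f = I_p + m R² = 0.08669 + (0.00518)(0.347)² = 0.08732 kg·m².
ω_f = L_i / I_f = 0.3110 / 0.08732 = 3.561 rad/s.

|ω_f| ≈ 3.56 rad/s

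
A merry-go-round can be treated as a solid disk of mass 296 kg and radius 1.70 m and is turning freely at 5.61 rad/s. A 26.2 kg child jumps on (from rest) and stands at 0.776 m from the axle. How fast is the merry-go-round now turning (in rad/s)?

The added mass arrives with no angular momentum about the axle, and any external torque about the axle is negligible, so the system's angular momentum is conserved.
I_p = ½(296)(1.70)² = 427.7 kg·m².
Added inertia Σmr² = (26.2)(0.776)² = 15.78 kg·m²; I_f = 427.7 + 15.78 = 443.5 kg·m².
ω_f = I_p ω_i / I_f = (427.7)(5.61) / 443.5 = 5.410 rad/s.

ω_f ≈ 5.41 rad/s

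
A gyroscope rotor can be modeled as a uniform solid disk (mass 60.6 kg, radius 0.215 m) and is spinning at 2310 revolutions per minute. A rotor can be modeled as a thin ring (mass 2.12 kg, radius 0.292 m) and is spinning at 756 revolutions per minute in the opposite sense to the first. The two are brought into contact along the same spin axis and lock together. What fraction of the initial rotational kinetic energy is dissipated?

fraction ≈ 0.199

No external torque acts about the common axis, so total angular momentum is conserved.
Moments of inertia: I_A = ½(60.6)(0.215)² = 1.401 kg·m²; I_B = (2.12)(0.292)² = 0.1808 kg·m².
Taking A's sense as positive: L = (1.401)(2310) − (0.1808)(756) = 3099 kg·m²·rpm.
Combined I = 1.401 + 0.1808 = 1.581 kg·m².
ω_f = L / I = 3099 / 1.581 = 1960 rpm.
KE_i = ½ΣIω² = 41550 J; KE_f = ½(1.581)(205.2)² = 33290 J.
Fraction dissipated = (KE_i − KE_f)/KE_i = 0.1986.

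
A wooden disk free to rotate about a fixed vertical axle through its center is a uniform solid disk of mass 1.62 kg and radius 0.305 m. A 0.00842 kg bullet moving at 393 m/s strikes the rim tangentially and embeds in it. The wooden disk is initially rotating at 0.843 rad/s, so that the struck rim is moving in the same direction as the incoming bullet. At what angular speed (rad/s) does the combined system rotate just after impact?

|ω_f| ≈ 14.1 rad/s

The axle reaction passes through the axle and exerts no torque about it; angular momentum about the axle is conserved through the impact.
I_p = ½(1.62)(0.305)² = 0.07535 kg·m². Taking the sense of the bullet's angular momentum as positive, L_{bullet} = m v R = (0.00842)(393)(0.305) = 1.009 kg·m²/s.
L_i = +I_p ω_p + m v R = +(0.07535)(0.843) + 1.009 = 1.073 kg·m²/s.
After sticking, I_f = I_p + m R² = 0.07535 + (0.00842)(0.305)² = 0.07613 kg·m².
ω_f = L_i / I_f = 1.073 / 0.07613 = 14.09 rad/s.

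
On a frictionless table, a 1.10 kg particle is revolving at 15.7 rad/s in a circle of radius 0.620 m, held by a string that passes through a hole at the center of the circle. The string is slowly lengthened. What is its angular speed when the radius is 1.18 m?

ω₂ ≈ 4.33 rad/s

The constraining force is radial, so m r² ω about the center is conserved.
ω₂ = ω₁ (r₁/r₂)² = (15.7)(0.620/1.18)² = 4.334 rad/s.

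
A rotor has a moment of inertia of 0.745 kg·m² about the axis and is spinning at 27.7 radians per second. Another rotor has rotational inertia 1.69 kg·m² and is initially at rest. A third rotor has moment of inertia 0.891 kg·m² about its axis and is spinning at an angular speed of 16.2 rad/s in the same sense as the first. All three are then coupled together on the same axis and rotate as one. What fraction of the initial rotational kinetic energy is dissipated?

The coupling torques are internal; angular momentum about the shared axis is conserved.
Taking A's sense as positive: L = (0.7450)(27.7) + (0.8910)(16.2) = 35.07 kg·m²·rad/s.
Combined I = 0.7450 + 1.690 + 0.8910 = 3.326 kg·m².
ω_f = L / I = 35.07 / 3.326 = 10.54 rad/s.
KE_i = ½ΣIω² = 402.7 J; KE_f = ½(3.326)(10.54)² = 184.9 J.
Fraction dissipated = (KE_i − KE_f)/KE_i = 0.5409.

fraction ≈ 0.541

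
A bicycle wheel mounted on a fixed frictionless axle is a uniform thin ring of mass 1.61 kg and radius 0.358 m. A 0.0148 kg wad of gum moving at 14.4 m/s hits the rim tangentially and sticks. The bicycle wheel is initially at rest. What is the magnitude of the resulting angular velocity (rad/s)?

The axle reaction passes through the axle and exerts no torque about it; angular momentum about the axle is conserved through the impact.
I_p = (1.61)(0.358)² = 0.2063 kg·m². Taking the sense of the wad of gum's angular momentum as positive, L_{wad} = m v R = (0.0148)(14.4)(0.358) = 0.07630 kg·m²/s.
L_i = 0 + 0.07630 = 0.07630 kg·m²/s.
After sticking, I_f = I_p + m R² = 0.2063 + (0.0148)(0.358)² = 0.2082 kg·m².
ω_f = L_i / I_f = 0.07630 / 0.2082 = 0.3664 rad/s.

|ω_f| ≈ 0.366 rad/s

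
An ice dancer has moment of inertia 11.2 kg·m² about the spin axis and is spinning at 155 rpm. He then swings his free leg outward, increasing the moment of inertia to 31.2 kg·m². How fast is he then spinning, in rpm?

ω₂ ≈ 55.6 rpm

No external torque acts about the spin axis, so angular momentum is conserved.
ω₂ = I₁ω₁ / I₂ = (11.20)(155 rpm) / (31.20) = 55.64 rpm.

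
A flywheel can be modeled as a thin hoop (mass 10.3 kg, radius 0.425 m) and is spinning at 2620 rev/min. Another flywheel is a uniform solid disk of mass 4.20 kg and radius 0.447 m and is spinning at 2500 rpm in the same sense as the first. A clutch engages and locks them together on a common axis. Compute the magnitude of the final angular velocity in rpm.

|ω_f| ≈ 2600 rpm

The coupling torques are internal; angular momentum about the shared axis is conserved.
Moments of inertia: I_A = (10.3)(0.425)² = 1.860 kg·m²; I_B = ½(4.20)(0.447)² = 0.4196 kg·m².
Taking A's sense as positive: L = (1.860)(2620) + (0.4196)(2500) = 5923 kg·m²·rpm.
Combined I = 1.860 + 0.4196 = 2.280 kg·m².
ω_f = L / I = 5923 / 2.280 = 2598 rpm.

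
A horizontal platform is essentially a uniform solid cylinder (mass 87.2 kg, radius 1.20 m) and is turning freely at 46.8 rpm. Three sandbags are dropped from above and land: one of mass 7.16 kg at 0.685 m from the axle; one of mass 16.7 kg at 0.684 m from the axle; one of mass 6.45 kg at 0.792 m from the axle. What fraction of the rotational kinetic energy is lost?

fraction ≈ 0.195

No external torque acts about the axle; L_before = L_after.
I_p = ½(87.2)(1.20)² = 62.78 kg·m².
Added inertia Σmr² = (7.16)(0.685)² + (16.7)(0.684)² + (6.45)(0.792)² = 15.22 kg·m²; I_f = 62.78 + 15.22 = 78.00 kg·m².
ω_f = I_p ω_i / I_f = (62.78)(46.8) / 78.00 = 37.67 rpm.
KE_i = ½(62.78)(4.901 rad/s)² = 754.0 J; KE_f = ½(78.00)(3.945)² = 606.9 J.
Fraction lost = 0.1951.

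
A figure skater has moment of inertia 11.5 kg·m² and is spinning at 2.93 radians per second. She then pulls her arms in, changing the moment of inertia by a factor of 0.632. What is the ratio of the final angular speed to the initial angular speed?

ω₂/ω₁ ≈ 1.58

No external torque acts about the spin axis, so angular momentum is conserved.
I₂ = 0.632 × 11.5 = 7.268 kg·m².
ω₂/ω₁ = I₁/I₂ = 11.50 / 7.268 = 1.582.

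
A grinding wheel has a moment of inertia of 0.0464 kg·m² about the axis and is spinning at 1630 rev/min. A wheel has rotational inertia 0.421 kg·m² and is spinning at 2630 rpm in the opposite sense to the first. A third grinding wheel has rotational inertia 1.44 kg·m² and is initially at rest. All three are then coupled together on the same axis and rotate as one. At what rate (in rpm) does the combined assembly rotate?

No external torque acts about the common axis, so total angular momentum is conserved.
Taking A's sense as positive: L = (0.04640)(1630) − (0.4210)(2630) = -1032 kg·m²·rpm.
Combined I = 0.04640 + 0.4210 + 1.440 = 1.907 kg·m².
ω_f = L / I = -1032 / 1.907 = -540.8 rpm.

|ω_f| ≈ 541 rpm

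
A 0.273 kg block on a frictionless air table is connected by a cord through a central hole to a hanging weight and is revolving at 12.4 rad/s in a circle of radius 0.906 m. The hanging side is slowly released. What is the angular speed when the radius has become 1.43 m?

No torque about the axis ⇒ m r₁² ω₁ = m r₂² ω₂.
ω₂ = ω₁ (r₁/r₂)² = (12.4)(0.906/1.43)² = 4.977 rad/s.

ω₂ ≈ 4.98 rad/s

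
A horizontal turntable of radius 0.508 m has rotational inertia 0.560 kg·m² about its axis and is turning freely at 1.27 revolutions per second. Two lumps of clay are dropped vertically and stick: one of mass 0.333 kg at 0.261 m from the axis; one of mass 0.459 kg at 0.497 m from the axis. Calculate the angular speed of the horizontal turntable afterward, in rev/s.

No external torque acts about the axis; L_before = L_after.
Added inertia Σmr² = (0.333)(0.261)² + (0.459)(0.497)² = 0.1361 kg·m²; I_f = 0.5600 + 0.1361 = 0.6961 kg·m².
ω_f = I_p ω_i / I_f = (0.5600)(1.27) / 0.6961 = 1.022 rev/s.

ω_f ≈ 1.02 rev/s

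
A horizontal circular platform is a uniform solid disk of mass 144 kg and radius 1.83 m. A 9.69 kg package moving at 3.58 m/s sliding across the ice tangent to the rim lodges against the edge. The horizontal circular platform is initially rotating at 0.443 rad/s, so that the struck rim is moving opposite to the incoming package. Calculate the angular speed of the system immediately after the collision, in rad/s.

About the central axle the impulsive forces during the collision are internal, so angular momentum about that axis is conserved.
I_p = ½(144)(1.83)² = 241.1 kg·m². Taking the sense of the package's angular momentum as positive, L_{package} = m v R = (9.69)(3.58)(1.83) = 63.48 kg·m²/s.
L_i = −I_p ω_p + m v R = −(241.1)(0.443) + 63.48 = -43.33 kg·m²/s.
After sticking, I_f = I_p + m R² = 241.1 + (9.69)(1.83)² = 273.6 kg·m².
ω_f = L_i / I_f = -43.33 / 273.6 = -0.1584 rad/s.

|ω_f| ≈ 0.158 rad/s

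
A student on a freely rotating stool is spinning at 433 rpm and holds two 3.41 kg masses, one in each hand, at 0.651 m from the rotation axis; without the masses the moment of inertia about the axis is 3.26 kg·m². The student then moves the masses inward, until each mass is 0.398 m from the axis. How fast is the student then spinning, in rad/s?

ω₂ ≈ 64.3 rad/s

With no external torque about the axis, L is conserved: I₁ω₁ = I₂ω₂.
I₁ = 3.26 + 2(3.41)(0.651)² = 6.150 kg·m²; I₂ = 3.26 + 2(3.41)(0.398)² = 4.340 kg·m².
ω₂ = I₁ω₁ / I₂ = (6.150)(433 rpm) / (4.340) = 613.6 rpm = 64.25 rad/s.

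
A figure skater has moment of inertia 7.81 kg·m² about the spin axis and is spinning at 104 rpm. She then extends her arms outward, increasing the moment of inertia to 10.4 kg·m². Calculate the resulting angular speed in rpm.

Angular momentum about the spin axis is conserved since the torque about it is zero.
ω₂ = I₁ω₁ / I₂ = (7.810)(104 rpm) / (10.40) = 78.10 rpm.

ω₂ ≈ 78.1 rpm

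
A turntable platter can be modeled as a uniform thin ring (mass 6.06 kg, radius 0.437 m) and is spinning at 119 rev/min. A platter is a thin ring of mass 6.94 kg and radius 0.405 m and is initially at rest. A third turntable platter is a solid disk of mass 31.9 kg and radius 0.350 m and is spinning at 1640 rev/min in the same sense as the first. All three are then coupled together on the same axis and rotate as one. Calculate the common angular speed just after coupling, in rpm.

No external torque acts about the common axis, so total angular momentum is conserved.
Moments of inertia: I_A = (6.06)(0.437)² = 1.157 kg·m²; I_B = (6.94)(0.405)² = 1.138 kg·m²; I_C = ½(31.9)(0.350)² = 1.954 kg·m².
Taking A's sense as positive: L = (1.157)(119) + (1.954)(1640) = 3342 kg·m²·rpm.
Combined I = 1.157 + 1.138 + 1.954 = 4.249 kg·m².
ω_f = L / I = 3342 / 4.249 = 786.5 rpm.

|ω_f| ≈ 786 rpm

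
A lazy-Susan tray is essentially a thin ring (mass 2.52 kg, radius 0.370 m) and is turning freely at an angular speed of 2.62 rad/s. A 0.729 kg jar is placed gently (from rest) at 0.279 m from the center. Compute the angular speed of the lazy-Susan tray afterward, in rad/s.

No external torque acts about the center; L_before = L_after.
I_p = (2.52)(0.370)² = 0.3450 kg·m².
Added inertia Σmr² = (0.729)(0.279)² = 0.05675 kg·m²; I_f = 0.3450 + 0.05675 = 0.4017 kg·m².
ω_f = I_p ω_i / I_f = (0.3450)(2.62) / 0.4017 = 2.250 rad/s.

ω_f ≈ 2.25 rad/s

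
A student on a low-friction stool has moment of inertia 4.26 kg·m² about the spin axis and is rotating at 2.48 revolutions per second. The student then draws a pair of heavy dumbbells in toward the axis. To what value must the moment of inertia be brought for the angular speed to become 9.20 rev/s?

I₂ ≈ 1.15 kg·m²

No external torque acts about the spin axis, so angular momentum is conserved.
I₂ = I₁ω₁ / ω₂ = (4.26)(2.48) / (9.20) = 1.148 kg·m².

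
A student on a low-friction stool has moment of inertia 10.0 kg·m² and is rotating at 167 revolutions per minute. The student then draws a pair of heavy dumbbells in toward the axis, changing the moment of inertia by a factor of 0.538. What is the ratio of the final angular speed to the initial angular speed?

With no external torque about the axis, L is conserved: I₁ω₁ = I₂ω₂.
I₂ = 0.538 × 10.0 = 5.380 kg·m².
ω₂/ω₁ = I₁/I₂ = 10.00 / 5.380 = 1.859.

ω₂/ω₁ ≈ 1.86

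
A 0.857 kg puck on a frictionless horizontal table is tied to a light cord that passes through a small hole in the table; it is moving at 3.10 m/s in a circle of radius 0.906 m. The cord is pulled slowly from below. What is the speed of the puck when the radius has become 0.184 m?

The only horizontal force on the mass is along the cord (radial), so it exerts no torque about the hole and angular momentum m v r is conserved.
v₂ = v₁ r₁ / r₂ = (3.10)(0.906) / (0.184) = 15.26 m/s.

v₂ ≈ 15.3 m/s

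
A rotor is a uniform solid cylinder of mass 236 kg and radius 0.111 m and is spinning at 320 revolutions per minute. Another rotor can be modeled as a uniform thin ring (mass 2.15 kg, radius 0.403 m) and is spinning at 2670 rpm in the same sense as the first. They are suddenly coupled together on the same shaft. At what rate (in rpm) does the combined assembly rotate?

|ω_f| ≈ 775 rpm

No external torque acts about the common axis, so total angular momentum is conserved.
Moments of inertia: I_A = ½(236)(0.111)² = 1.454 kg·m²; I_B = (2.15)(0.403)² = 0.3492 kg·m².
Taking A's sense as positive: L = (1.454)(320) + (0.3492)(2670) = 1398 kg·m²·rpm.
Combined I = 1.454 + 0.3492 = 1.803 kg·m².
ω_f = L / I = 1398 / 1.803 = 775.1 rpm.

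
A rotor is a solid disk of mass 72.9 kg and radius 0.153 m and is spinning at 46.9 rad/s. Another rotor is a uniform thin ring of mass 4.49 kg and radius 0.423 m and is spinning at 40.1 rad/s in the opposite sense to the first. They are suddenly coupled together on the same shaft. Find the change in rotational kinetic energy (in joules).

The coupling torques are internal; angular momentum about the shared axis is conserved.
Moments of inertia: I_A = ½(72.9)(0.153)² = 0.8533 kg·m²; I_B = (4.49)(0.423)² = 0.8034 kg·m².
Taking A's sense as positive: L = (0.8533)(46.9) − (0.8034)(40.1) = 7.802 kg·m²·rad/s.
Combined I = 0.8533 + 0.8034 = 1.657 kg·m².
ω_f = L / I = 7.802 / 1.657 = 4.709 rad/s.
KE_i = ½ΣIω² = 1584 J; KE_f = ½(1.657)(4.709)² = 18.37 J.

ΔKE ≈ -1570 J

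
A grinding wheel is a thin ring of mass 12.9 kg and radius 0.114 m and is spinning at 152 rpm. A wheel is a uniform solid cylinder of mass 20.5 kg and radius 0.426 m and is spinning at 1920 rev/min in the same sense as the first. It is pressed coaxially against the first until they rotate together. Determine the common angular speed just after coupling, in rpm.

No external torque acts about the common axis, so total angular momentum is conserved.
Moments of inertia: I_A = (12.9)(0.114)² = 0.1676 kg·m²; I_B = ½(20.5)(0.426)² = 1.860 kg·m².
Taking A's sense as positive: L = (0.1676)(152) + (1.860)(1920) = 3597 kg·m²·rpm.
Combined I = 0.1676 + 1.860 = 2.028 kg·m².
ω_f = L / I = 3597 / 2.028 = 1774 rpm.

|ω_f| ≈ 1770 rpm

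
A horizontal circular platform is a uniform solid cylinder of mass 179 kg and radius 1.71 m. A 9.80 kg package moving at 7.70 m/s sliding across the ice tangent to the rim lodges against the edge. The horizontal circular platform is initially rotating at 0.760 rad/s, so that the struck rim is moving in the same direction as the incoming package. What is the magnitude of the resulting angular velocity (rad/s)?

About the central axle the impulsive forces during the collision are internal, so angular momentum about that axis is conserved.
I_p = ½(179)(1.71)² = 261.7 kg·m². Taking the sense of the package's angular momentum as positive, L_{package} = m v R = (9.80)(7.70)(1.71) = 129.0 kg·m²/s.
L_i = +I_p ω_p + m v R = +(261.7)(0.760) + 129.0 = 327.9 kg·m²/s.
After sticking, I_f = I_p + m R² = 261.7 + (9.80)(1.71)² = 290.4 kg·m².
ω_f = L_i / I_f = 327.9 / 290.4 = 1.129 rad/s.

|ω_f| ≈ 1.13 rad/s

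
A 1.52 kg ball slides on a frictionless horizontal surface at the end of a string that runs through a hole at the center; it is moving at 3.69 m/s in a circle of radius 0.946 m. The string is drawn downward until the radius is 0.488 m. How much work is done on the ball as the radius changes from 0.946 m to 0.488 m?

W ≈ 28.5 J

Central (radial) force ⇒ zero torque about the center ⇒ m v r is constant.
v₂ = v₁ r₁ / r₂ = (3.69)(0.946) / (0.488) = 7.153 m/s.
W = ΔKE = ½m(v₂² − v₁²) = 28.54 J.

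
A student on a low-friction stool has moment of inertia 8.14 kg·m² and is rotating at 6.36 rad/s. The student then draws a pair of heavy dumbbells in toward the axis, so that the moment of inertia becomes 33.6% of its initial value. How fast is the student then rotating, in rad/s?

ω₂ ≈ 18.9 rad/s

No external torque acts about the spin axis, so angular momentum is conserved.
I₂ = 0.336 × 8.14 = 2.735 kg·m².
ω₂ = I₁ω₁ / I₂ = (8.140)(6.36 rad/s) / (2.735) = 18.93 rad/s.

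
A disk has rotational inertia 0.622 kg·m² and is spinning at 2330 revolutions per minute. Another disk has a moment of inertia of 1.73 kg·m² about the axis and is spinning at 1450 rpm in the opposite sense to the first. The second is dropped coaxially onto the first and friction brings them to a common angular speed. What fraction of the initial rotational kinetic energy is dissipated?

No external torque acts about the common axis, so total angular momentum is conserved.
Taking A's sense as positive: L = (0.6220)(2330) − (1.730)(1450) = -1059 kg·m²·rpm.
Combined I = 0.6220 + 1.730 = 2.352 kg·m².
ω_f = L / I = -1059 / 2.352 = -450.4 rpm.
KE_i = ½ΣIω² = 38460 J; KE_f = ½(2.352)(47.16)² = 2616 J.
Fraction dissipated = (KE_i − KE_f)/KE_i = 0.9320.

fraction ≈ 0.932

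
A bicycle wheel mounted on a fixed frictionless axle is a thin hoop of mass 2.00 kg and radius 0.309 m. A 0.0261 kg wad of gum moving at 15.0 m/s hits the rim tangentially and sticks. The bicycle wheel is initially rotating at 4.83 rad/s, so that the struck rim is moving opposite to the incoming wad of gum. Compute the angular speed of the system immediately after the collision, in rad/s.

The axle reaction passes through the axle and exerts no torque about it; angular momentum about the axle is conserved through the impact.
I_p = (2.00)(0.309)² = 0.1910 kg·m². Taking the sense of the wad of gum's angular momentum as positive, L_{wad} = m v R = (0.0261)(15.0)(0.309) = 0.1210 kg·m²/s.
L_i = −I_p ω_p + m v R = −(0.1910)(4.83) + 0.1210 = -0.8014 kg·m²/s.
After sticking, I_f = I_p + m R² = 0.1910 + (0.0261)(0.309)² = 0.1935 kg·m².
ω_f = L_i / I_f = -0.8014 / 0.1935 = -4.142 rad/s.

|ω_f| ≈ 4.14 rad/s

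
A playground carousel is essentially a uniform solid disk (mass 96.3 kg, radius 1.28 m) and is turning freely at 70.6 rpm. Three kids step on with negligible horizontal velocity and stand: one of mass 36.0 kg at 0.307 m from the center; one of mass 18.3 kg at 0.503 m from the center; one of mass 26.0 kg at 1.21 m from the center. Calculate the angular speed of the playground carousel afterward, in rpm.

ω_f ≈ 44.6 rpm

The added mass arrives with no angular momentum about the center, and any external torque about the center is negligible, so the system's angular momentum is conserved.
I_p = ½(96.3)(1.28)² = 78.89 kg·m².
Added inertia Σmr² = (36.0)(0.307)² + (18.3)(0.503)² + (26.0)(1.21)² = 46.09 kg·m²; I_f = 78.89 + 46.09 = 125.0 kg·m².
ω_f = I_p ω_i / I_f = (78.89)(70.6) / 125.0 = 44.56 rpm.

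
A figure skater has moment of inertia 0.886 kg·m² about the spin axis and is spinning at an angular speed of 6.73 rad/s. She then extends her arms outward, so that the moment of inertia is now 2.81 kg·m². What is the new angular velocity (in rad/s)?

ω₂ ≈ 2.12 rad/s

With no external torque about the axis, L is conserved: I₁ω₁ = I₂ω₂.
ω₂ = I₁ω₁ / I₂ = (0.8860)(6.73 rad/s) / (2.810) = 2.122 rad/s.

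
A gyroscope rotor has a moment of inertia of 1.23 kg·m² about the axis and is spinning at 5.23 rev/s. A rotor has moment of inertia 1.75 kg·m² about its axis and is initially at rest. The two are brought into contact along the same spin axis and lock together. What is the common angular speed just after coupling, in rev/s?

|ω_f| ≈ 2.16 rev/s

The coupling torques are internal; angular momentum about the shared axis is conserved.
Taking A's sense as positive: L = (1.230)(5.23) = 6.433 kg·m²·rev/s.
Combined I = 1.230 + 1.750 = 2.980 kg·m².
ω_f = L / I = 6.433 / 2.980 = 2.159 rev/s.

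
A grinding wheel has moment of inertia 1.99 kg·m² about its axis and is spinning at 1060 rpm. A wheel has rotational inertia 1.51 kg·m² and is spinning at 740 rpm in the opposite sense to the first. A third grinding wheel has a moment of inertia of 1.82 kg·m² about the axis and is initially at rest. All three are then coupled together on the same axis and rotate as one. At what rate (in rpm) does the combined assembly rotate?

|ω_f| ≈ 186 rpm

The coupling torques are internal; angular momentum about the shared axis is conserved.
Taking A's sense as positive: L = (1.990)(1060) − (1.510)(740) = 992.0 kg·m²·rpm.
Combined I = 1.990 + 1.510 + 1.820 = 5.320 kg·m².
ω_f = L / I = 992.0 / 5.320 = 186.5 rpm.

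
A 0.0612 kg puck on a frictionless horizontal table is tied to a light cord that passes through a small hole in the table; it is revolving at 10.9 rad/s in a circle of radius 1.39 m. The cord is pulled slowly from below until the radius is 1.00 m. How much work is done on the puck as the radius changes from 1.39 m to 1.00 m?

The constraining force is radial, so m r² ω about the center is conserved.
ω₂ = ω₁ (r₁/r₂)² = (10.9)(1.39/1.00)² = 21.06 rad/s.
W = ΔKE = ½m(v₂² − v₁²) = 6.547 J.

W ≈ 6.55 J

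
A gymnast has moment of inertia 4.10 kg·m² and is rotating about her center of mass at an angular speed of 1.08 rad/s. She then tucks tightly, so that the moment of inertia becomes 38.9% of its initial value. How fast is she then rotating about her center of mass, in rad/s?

With no external torque about the axis, L is conserved: I₁ω₁ = I₂ω₂.
I₂ = 0.389 × 4.10 = 1.595 kg·m².
ω₂ = I₁ω₁ / I₂ = (4.100)(1.08 rad/s) / (1.595) = 2.776 rad/s.

ω₂ ≈ 2.78 rad/s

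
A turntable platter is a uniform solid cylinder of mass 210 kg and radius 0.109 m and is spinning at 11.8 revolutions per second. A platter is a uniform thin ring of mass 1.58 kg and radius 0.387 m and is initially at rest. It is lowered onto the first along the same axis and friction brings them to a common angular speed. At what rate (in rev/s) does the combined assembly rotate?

No external torque acts about the common axis, so total angular momentum is conserved.
Moments of inertia: I_A = ½(210)(0.109)² = 1.248 kg·m²; I_B = (1.58)(0.387)² = 0.2366 kg·m².
Taking A's sense as positive: L = (1.248)(11.8) = 14.72 kg·m²·rev/s.
Combined I = 1.248 + 0.2366 = 1.484 kg·m².
ω_f = L / I = 14.72 / 1.484 = 9.919 rev/s.

|ω_f| ≈ 9.92 rev/s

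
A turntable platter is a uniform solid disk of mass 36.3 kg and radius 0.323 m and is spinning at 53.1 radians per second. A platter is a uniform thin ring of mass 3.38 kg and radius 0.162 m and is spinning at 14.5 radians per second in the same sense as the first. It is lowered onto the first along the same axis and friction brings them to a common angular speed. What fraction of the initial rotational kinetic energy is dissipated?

No external torque acts about the common axis, so total angular momentum is conserved.
Moments of inertia: I_A = ½(36.3)(0.323)² = 1.894 kg·m²; I_B = (3.38)(0.162)² = 0.08870 kg·m².
Taking A's sense as positive: L = (1.894)(53.1) + (0.08870)(14.5) = 101.8 kg·m²·rad/s.
Combined I = 1.894 + 0.08870 = 1.982 kg·m².
ω_f = L / I = 101.8 / 1.982 = 51.37 rad/s.
KE_i = ½ΣIω² = 2679 J; KE_f = ½(1.982)(51.37)² = 2616 J.
Fraction dissipated = (KE_i − KE_f)/KE_i = 0.02356.

fraction ≈ 0.0236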